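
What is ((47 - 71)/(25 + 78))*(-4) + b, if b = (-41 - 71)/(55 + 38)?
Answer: -2608/9579 ≈ -0.27226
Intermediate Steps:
b = -112/93 ≈ -1.2043
((47 - 71)/(25 + 78))*(-4) + b = ((47 - 71)/(25 + 78))*(-4) - 112/93 = -24/103*(-4) - 112/93 = 96/103 - 112/93 = -2608/9579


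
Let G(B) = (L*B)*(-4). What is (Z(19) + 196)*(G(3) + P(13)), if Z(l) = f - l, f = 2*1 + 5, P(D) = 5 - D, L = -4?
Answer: 7360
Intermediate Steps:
G(B) = 16*B (G(B) = -4*B*(-4) = 16*B)
f = 7 (f = 2 + 5 = 7)
Z(l) = 7 - l
(Z(19) + 196)*(G(3) + P(13)) = ((7 - 1*19) + 196)*(16*3 + (5 - 1*13)) = ((7 - 19) + 196)*(48 + (5 - 13)) = (-12 + 196)*(48 - 8) = 184*40 = 7360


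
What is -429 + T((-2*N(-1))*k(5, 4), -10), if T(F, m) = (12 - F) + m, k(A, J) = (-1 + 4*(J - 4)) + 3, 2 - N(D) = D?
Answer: -415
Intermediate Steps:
N(D) = 2 - D
k(A, J) = -14 + 4*J (k(A, J) = (-1 + 4*(-4 + J)) + 3 = (-1 + (-16 + 4*J)) + 3 = (-17 + 4*J) + 3 = -14 + 4*J)
T(F, m) = 12 + m - F
-429 + T((-2*N(-1))*k(5, 4), -10) = -429 + (12 - 10 - (-2*(2 - 1*(-1)))*(-14 + 4*4)) = -429 + (12 - 10 - (-2*(2 + 1))*(-14 + 16)) = -429 + (12 - 10 - (-2*3)*2) = -429 + (12 - 10 - (-6)*2) = -429 + (12 - 10 - 1*(-12)) = -429 + (12 - 10 + 12) = -429 + 14 = -415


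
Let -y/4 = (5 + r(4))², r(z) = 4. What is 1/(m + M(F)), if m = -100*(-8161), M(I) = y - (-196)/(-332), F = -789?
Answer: 83/67709359 ≈ 1.2258e-6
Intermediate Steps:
y = -324 (y = -4*(5 + 4)² = -4*9² = -4*81 = -324)
M(I) = -26941/83 (M(I) = -324 - (-196)/(-332) = -324 - (-196)*(-1)/332 = -324 - 1*49/83 = -324 - 49/83 = -26941/83)
m = 816100
1/(m + M(F)) = 1/(816100 - 26941/83) = 1/(67709359/83) = 83/67709359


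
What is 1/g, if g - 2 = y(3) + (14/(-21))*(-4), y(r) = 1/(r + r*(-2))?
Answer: 3/13 ≈ 0.23077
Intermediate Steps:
y(r) = -1/r (y(r) = 1/(r - 2*r) = 1/(-r) = -1/r)
g = 13/3 (g = 2 + (-1/3 + (14/(-21))*(-4)) = 2 + (-1*1/3 + (14*(-1/21))*(-4)) = 2 + (-1/3 - 2/3*(-4)) = 2 + (-1/3 + 8/3) = 2 + 7/3 = 13/3 ≈ 4.3333)
1/g = 1/(13/3) = 3/13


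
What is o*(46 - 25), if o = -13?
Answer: -273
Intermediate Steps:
o*(46 - 25) = -13*(46 - 25) = -13*21 = -273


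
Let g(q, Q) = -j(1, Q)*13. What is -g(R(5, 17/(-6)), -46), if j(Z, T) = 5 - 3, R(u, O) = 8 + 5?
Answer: 26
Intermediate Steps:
R(u, O) = 13
j(Z, T) = 2
g(q, Q) = -26 (g(q, Q) = -2*13 = -1*26 = -26)
-g(R(5, 17/(-6)), -46) = -1*(-26) = 26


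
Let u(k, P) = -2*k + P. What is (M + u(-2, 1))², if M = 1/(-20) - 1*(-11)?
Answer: 101761/400 ≈ 254.40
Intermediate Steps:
u(k, P) = P - 2*k
M = 219/20 (M = -1/20 + 11 = 219/20 ≈ 10.950)
(M + u(-2, 1))² = (219/20 + (1 - 2*(-2)))² = (219/20 + (1 + 4))² = (219/20 + 5)² = (319/20)² = 101761/400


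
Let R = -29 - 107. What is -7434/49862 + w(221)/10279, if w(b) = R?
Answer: -41597659/256265749 ≈ -0.16232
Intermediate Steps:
R = -136
w(b) = -136
-7434/49862 + w(221)/10279 = -7434/49862 - 136/10279 = -7434*1/49862 - 136*1/10279 = -3717/24931 - 136/10279 = -41597659/256265749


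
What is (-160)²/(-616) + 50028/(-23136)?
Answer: -6490613/148456 ≈ -43.721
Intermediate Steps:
(-160)²/(-616) + 50028/(-23136) = 25600*(-1/616) + 50028*(-1/23136) = -3200/77 - 4169/1928 = -6490613/148456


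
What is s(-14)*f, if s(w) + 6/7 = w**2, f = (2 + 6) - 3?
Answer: 6830/7 ≈ 975.71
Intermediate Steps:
f = 5 (f = 8 - 3 = 5)
s(w) = -6/7 + w**2
s(-14)*f = (-6/7 + (-14)**2)*5 = (-6/7 + 196)*5 = (1366/7)*5 = 6830/7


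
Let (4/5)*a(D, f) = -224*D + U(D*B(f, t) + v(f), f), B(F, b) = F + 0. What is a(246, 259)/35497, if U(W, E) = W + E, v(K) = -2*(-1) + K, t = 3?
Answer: 2075/6454 ≈ 0.32151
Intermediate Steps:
B(F, b) = F
v(K) = 2 + K
U(W, E) = E + W
a(D, f) = 5/2 - 280*D + 5*f/2 + 5*D*f/4 (a(D, f) = 5*(-224*D + (f + (D*f + (2 + f))))/4 = 5*(-224*D + (f + (2 + f + D*f)))/4 = 5*(-224*D + (2 + 2*f + D*f))/4 = 5*(2 - 224*D + 2*f + D*f)/4 = 5/2 - 280*D + 5*f/2 + 5*D*f/4)
a(246, 259)/35497 = (5/2 - 280*246 + (5/2)*259 + (5/4)*246*259)/35497 = (5/2 - 68880 + 1295/2 + 159285/2)*(1/35497) = (22825/2)*(1/35497) = 2075/6454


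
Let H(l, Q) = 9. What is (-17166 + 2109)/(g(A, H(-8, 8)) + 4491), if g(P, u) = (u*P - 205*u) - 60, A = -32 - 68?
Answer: -5019/562 ≈ -8.9306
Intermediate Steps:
A = -100
g(P, u) = -60 - 205*u + P*u (g(P, u) = (P*u - 205*u) - 60 = (-205*u + P*u) - 60 = -60 - 205*u + P*u)
(-17166 + 2109)/(g(A, H(-8, 8)) + 4491) = (-17166 + 2109)/((-60 - 205*9 - 100*9) + 4491) = -15057/((-60 - 1845 - 900) + 4491) = -15057/(-2805 + 4491) = -15057/1686 = -15057*1/1686 = -5019/562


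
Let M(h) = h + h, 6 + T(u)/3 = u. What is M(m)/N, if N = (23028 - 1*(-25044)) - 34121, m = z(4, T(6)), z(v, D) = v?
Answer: 8/13951 ≈ 0.00057344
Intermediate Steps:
T(u) = -18 + 3*u
m = 4
M(h) = 2*h
N = 13951 (N = (23028 + 25044) - 34121 = 48072 - 34121 = 13951)
M(m)/N = (2*4)/13951 = 8*(1/13951) = 8/13951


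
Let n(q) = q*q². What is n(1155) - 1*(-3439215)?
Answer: 1544238090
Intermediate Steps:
n(q) = q³
n(1155) - 1*(-3439215) = 1155³ - 1*(-3439215) = 1540798875 + 3439215 = 1544238090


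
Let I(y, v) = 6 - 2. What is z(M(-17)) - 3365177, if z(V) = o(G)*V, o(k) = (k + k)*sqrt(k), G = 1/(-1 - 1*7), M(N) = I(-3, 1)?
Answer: -3365177 - I*sqrt(2)/4 ≈ -3.3652e+6 - 0.35355*I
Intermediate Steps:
I(y, v) = 4
M(N) = 4
G = -1/8 (G = 1/(-1 - 7) = 1/(-8) = -1/8 ≈ -0.12500)
o(k) = 2*k**(3/2) (o(k) = (2*k)*sqrt(k) = 2*k**(3/2))
z(V) = -I*V*sqrt(2)/16 (z(V) = (2*(-1/8)**(3/2))*V = (2*(-I*sqrt(2)/32))*V = (-I*sqrt(2)/16)*V = -I*V*sqrt(2)/16)
z(M(-17)) - 3365177 = -1/16*I*4*sqrt(2) - 3365177 = -I*sqrt(2)/4 - 3365177 = -3365177 - I*sqrt(2)/4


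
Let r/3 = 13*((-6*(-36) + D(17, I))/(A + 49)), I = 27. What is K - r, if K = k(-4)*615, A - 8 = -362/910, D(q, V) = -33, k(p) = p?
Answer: -66602175/25754 ≈ -2586.1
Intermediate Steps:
A = 3459/455 (A = 8 - 362/910 = 8 - 362*1/910 = 8 - 181/455 = 3459/455 ≈ 7.6022)
K = -2460 (K = -4*615 = -2460)
r = 3247335/25754 (r = 3*(13*((-6*(-36) - 33)/(3459/455 + 49))) = 3*(13*((216 - 33)/(25754/455))) = 3*(13*(183*(455/25754))) = 3*(13*(83265/25754)) = 3*(1082445/25754) = 3247335/25754 ≈ 126.09)
K - r = -2460 - 1*3247335/25754 = -2460 - 3247335/25754 = -66602175/25754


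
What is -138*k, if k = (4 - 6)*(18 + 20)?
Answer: 10488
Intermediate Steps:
k = -76 (k = -2*38 = -76)
-138*k = -138*(-76) = 10488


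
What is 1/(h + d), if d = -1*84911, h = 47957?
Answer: -1/36954 ≈ -2.7061e-5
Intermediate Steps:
d = -84911
1/(h + d) = 1/(47957 - 84911) = 1/(-36954) = -1/36954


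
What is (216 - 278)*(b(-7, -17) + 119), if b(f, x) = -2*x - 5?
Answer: -9176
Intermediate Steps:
b(f, x) = -5 - 2*x
(216 - 278)*(b(-7, -17) + 119) = (216 - 278)*((-5 - 2*(-17)) + 119) = -62*((-5 + 34) + 119) = -62*(29 + 119) = -62*148 = -9176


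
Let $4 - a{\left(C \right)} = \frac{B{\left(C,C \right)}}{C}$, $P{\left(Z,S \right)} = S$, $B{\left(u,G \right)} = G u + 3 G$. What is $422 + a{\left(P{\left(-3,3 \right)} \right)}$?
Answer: $420$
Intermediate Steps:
$B{\left(u,G \right)} = 3 G + G u$
$a{\left(C \right)} = 1 - C$ ($a{\left(C \right)} = 4 - \frac{C \left(3 + C\right)}{C} = 4 - \left(3 + C\right) = 1 - C$)
$422 + a{\left(P{\left(-3,3 \right)} \right)} = 422 + \left(1 - 3\right) = 422 - 2 = 420$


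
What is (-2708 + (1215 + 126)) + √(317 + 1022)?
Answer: -1367 + √1339 ≈ -1330.4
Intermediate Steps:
(-2708 + (1215 + 126)) + √(317 + 1022) = (-2708 + 1341) + √1339 = -1367 + √1339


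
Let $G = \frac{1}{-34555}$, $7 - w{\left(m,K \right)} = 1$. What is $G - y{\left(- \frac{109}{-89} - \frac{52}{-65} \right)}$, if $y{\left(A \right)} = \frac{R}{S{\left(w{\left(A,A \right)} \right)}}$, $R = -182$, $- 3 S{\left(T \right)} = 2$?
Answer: $- \frac{9433516}{34555} \approx -273.0$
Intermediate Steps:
$w{\left(m,K \right)} = 6$ ($w{\left(m,K \right)} = 7 - 1 = 6$)
$S{\left(T \right)} = - \frac{2}{3}$ ($S{\left(T \right)} = \left(- \frac{1}{3}\right) 2 = - \frac{2}{3}$)
$G = - \frac{1}{34555} \approx -2.8939 \cdot 10^{-5}$
$y{\left(A \right)} = 273$ ($y{\left(A \right)} = - \frac{182}{- \frac{2}{3}} = \left(-182\right) \left(- \frac{3}{2}\right) = 273$)
$G - y{\left(- \frac{109}{-89} - \frac{52}{-65} \right)} = - \frac{1}{34555} - 273 = - \frac{9433516}{34555}$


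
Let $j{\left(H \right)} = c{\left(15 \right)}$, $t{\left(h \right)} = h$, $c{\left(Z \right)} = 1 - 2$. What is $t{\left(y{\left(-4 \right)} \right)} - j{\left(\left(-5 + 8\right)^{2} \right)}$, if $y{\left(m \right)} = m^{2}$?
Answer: $17$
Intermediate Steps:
$c{\left(Z \right)} = -1$
$j{\left(H \right)} = -1$
$t{\left(y{\left(-4 \right)} \right)} - j{\left(\left(-5 + 8\right)^{2} \right)} = \left(-4\right)^{2} - -1 = 16 + 1 = 17$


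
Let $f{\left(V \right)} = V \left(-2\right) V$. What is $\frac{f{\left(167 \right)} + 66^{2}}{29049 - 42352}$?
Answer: $\frac{51422}{13303} \approx 3.8654$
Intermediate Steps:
$f{\left(V \right)} = - 2 V^{2}$ ($f{\left(V \right)} = - 2 V V = - 2 V^{2}$)
$\frac{f{\left(167 \right)} + 66^{2}}{29049 - 42352} = \frac{- 2 \cdot 167^{2} + 66^{2}}{29049 - 42352} = \frac{\left(-2\right) 27889 + 4356}{-13303} = \left(-55778 + 4356\right) \left(- \frac{1}{13303}\right) = \left(-51422\right) \left(- \frac{1}{13303}\right) = \frac{51422}{13303}$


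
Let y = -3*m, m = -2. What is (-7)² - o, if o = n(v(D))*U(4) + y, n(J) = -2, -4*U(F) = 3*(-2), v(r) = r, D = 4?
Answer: 46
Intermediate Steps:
U(F) = 3/2 (U(F) = -3*(-2)/4 = -¼*(-6) = 3/2)
y = 6 (y = -3*(-2) = 6)
o = 3 (o = -2*3/2 + 6 = -3 + 6 = 3)
(-7)² - o = (-7)² - 1*3 = 49 - 3 = 46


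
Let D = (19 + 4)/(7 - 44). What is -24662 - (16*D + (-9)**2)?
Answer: -915123/37 ≈ -24733.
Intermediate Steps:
D = -23/37 (D = 23/(-37) = 23*(-1/37) = -23/37 ≈ -0.62162)
-24662 - (16*D + (-9)**2) = -24662 - (16*(-23/37) + (-9)**2) = -24662 - (-368/37 + 81) = -24662 - 1*2629/37 = -24662 - 2629/37 = -915123/37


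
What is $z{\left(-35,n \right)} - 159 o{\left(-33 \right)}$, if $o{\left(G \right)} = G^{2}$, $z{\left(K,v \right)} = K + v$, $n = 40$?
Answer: $-173146$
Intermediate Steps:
$z{\left(-35,n \right)} - 159 o{\left(-33 \right)} = \left(-35 + 40\right) - 159 \left(-33\right)^{2} = 5 - 173151 = -173146$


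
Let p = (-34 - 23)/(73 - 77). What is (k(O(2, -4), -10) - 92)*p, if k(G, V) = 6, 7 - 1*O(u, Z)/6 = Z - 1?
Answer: -2451/2 ≈ -1225.5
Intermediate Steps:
O(u, Z) = 48 - 6*Z (O(u, Z) = 42 - 6*(Z - 1) = 42 - 6*(-1 + Z) = 42 + (6 - 6*Z) = 48 - 6*Z)
p = 57/4 (p = -57/(-4) = -57*(-1/4) = 57/4 ≈ 14.250)
(k(O(2, -4), -10) - 92)*p = (6 - 92)*(57/4) = -86*57/4 = -2451/2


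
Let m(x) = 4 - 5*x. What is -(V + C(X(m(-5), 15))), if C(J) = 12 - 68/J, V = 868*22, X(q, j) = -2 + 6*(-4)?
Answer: -248438/13 ≈ -19111.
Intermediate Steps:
X(q, j) = -26 (X(q, j) = -2 - 24 = -26)
V = 19096
-(V + C(X(m(-5), 15))) = -(19096 + (12 - 68/(-26))) = -(19096 + (12 - 68*(-1/26))) = -(19096 + (12 + 34/13)) = -(19096 + 190/13) = -1*248438/13 = -248438/13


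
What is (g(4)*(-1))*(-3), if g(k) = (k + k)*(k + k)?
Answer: 192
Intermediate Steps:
g(k) = 4*k² (g(k) = (2*k)*(2*k) = 4*k²)
(g(4)*(-1))*(-3) = ((4*4²)*(-1))*(-3) = ((4*16)*(-1))*(-3) = (64*(-1))*(-3) = -64*(-3) = 192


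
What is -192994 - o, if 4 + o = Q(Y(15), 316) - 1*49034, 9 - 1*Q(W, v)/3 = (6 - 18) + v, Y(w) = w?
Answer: -143071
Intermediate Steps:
Q(W, v) = 63 - 3*v (Q(W, v) = 27 - 3*((6 - 18) + v) = 27 - 3*(-12 + v) = 27 + (36 - 3*v) = 63 - 3*v)
o = -49923 (o = -4 + ((63 - 3*316) - 1*49034) = -4 + ((63 - 948) - 49034) = -4 + (-885 - 49034) = -4 - 49919 = -49923)
-192994 - o = -192994 - 1*(-49923) = -192994 + 49923 = -143071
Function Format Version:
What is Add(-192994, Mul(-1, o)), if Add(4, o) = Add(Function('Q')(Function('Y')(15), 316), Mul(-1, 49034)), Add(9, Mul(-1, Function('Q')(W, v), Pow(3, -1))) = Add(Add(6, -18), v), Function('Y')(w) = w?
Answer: -143071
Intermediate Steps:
Function('Q')(W, v) = Add(63, Mul(-3, v)) (Function('Q')(W, v) = Add(27, Mul(-3, Add(Add(6, -18), v))) = Add(27, Mul(-3, Add(-12, v))) = Add(27, Add(36, Mul(-3, v))) = Add(63, Mul(-3, v)))
o = -49923 (o = Add(-4, Add(Add(63, Mul(-3, 316)), Mul(-1, 49034))) = Add(-4, Add(Add(63, -948), -49034)) = Add(-4, Add(-885, -49034)) = Add(-4, -49919) = -49923)
Add(-192994, Mul(-1, o)) = Add(-192994, Mul(-1, -49923)) = Add(-192994, 49923) = -143071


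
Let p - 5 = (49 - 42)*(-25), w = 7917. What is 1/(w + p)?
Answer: 1/7747 ≈ 0.00012908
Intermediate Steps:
p = -170 (p = 5 + (49 - 42)*(-25) = 5 + 7*(-25) = 5 - 175 = -170)
1/(w + p) = 1/(7917 - 170) = 1/7747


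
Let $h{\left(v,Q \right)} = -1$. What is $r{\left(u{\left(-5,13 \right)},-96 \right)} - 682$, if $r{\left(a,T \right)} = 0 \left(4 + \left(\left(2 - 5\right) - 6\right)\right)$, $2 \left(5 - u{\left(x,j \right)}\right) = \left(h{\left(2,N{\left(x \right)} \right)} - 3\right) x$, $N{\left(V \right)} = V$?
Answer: $-682$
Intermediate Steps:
$u{\left(x,j \right)} = 5 + 2 x$ ($u{\left(x,j \right)} = 5 - \frac{\left(-1 - 3\right) x}{2} = 5 - \frac{\left(-4\right) x}{2} = 5 + 2 x$)
$r{\left(a,T \right)} = 0$ ($r{\left(a,T \right)} = 0 \left(4 + \left(\left(2 - 5\right) - 6\right)\right) = 0 \left(4 - 9\right) = 0 \left(-5\right) = 0$)
$r{\left(u{\left(-5,13 \right)},-96 \right)} - 682 = 0 - 682 = -682$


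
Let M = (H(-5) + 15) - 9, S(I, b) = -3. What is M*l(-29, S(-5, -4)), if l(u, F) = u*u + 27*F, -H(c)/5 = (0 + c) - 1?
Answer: 27360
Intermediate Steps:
H(c) = 5 - 5*c (H(c) = -5*((0 + c) - 1) = -5*(c - 1) = -5*(-1 + c) = 5 - 5*c)
M = 36 (M = ((5 - 5*(-5)) + 15) - 9 = ((5 + 25) + 15) - 9 = (30 + 15) - 9 = 45 - 9 = 36)
l(u, F) = u² + 27*F
M*l(-29, S(-5, -4)) = 36*((-29)² + 27*(-3)) = 36*(841 - 81) = 36*760 = 27360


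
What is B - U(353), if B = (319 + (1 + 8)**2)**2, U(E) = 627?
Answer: 159373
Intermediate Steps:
B = 160000 (B = (319 + 9**2)**2 = (319 + 81)**2 = 400**2 = 160000)
B - U(353) = 160000 - 1*627 = 160000 - 627 = 159373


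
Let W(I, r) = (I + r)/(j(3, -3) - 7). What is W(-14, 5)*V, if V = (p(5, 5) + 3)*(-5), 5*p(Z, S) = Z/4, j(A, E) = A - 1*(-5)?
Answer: 585/4 ≈ 146.25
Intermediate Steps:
j(A, E) = 5 + A (j(A, E) = A + 5 = 5 + A)
p(Z, S) = Z/20 (p(Z, S) = (Z/4)/5 = Z/20)
W(I, r) = I + r (W(I, r) = (I + r)/((5 + 3) - 7) = (I + r)/(8 - 7) = (I + r)/1 = (I + r)*1 = I + r)
V = -65/4 (V = ((1/20)*5 + 3)*(-5) = (¼ + 3)*(-5) = (13/4)*(-5) = -65/4 ≈ -16.250)
W(-14, 5)*V = (-14 + 5)*(-65/4) = -9*(-65/4) = 585/4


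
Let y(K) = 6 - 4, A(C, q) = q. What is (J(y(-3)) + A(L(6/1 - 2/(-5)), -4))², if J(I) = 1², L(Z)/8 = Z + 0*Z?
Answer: 9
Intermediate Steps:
L(Z) = 8*Z (L(Z) = 8*(Z + 0*Z) = 8*(Z + 0) = 8*Z)
y(K) = 2
J(I) = 1
(J(y(-3)) + A(L(6/1 - 2/(-5)), -4))² = (1 - 4)² = (-3)² = 9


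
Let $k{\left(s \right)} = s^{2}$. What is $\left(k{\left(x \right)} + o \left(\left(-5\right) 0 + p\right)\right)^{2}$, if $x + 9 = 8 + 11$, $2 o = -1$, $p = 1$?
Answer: $\frac{39601}{4} \approx 9900.3$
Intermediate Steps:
$o = - \frac{1}{2}$ ($o = \frac{1}{2} \left(-1\right) = - \frac{1}{2} \approx -0.5$)
$x = 10$ ($x = -9 + \left(8 + 11\right) = -9 + 19 = 10$)
$\left(k{\left(x \right)} + o \left(\left(-5\right) 0 + p\right)\right)^{2} = \left(10^{2} - \frac{\left(-5\right) 0 + 1}{2}\right)^{2} = \left(100 - \frac{0 + 1}{2}\right)^{2} = \left(100 - \frac{1}{2}\right)^{2} = \left(\frac{199}{2}\right)^{2} = \frac{39601}{4}$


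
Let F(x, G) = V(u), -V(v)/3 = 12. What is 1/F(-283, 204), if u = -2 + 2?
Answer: -1/36 ≈ -0.027778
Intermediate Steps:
u = 0
V(v) = -36 (V(v) = -3*12 = -36)
F(x, G) = -36
1/F(-283, 204) = 1/(-36) = -1/36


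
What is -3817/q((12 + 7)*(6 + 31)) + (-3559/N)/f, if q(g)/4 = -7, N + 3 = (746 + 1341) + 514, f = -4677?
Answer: 23189939417/170111844 ≈ 136.32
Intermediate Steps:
N = 2598 (N = -3 + ((746 + 1341) + 514) = -3 + (2087 + 514) = -3 + 2601 = 2598)
q(g) = -28 (q(g) = 4*(-7) = -28)
-3817/q((12 + 7)*(6 + 31)) + (-3559/N)/f = -3817/(-28) - 3559/2598/(-4677) = -3817*(-1/28) - 3559*1/2598*(-1/4677) = 3817/28 - 3559/2598*(-1/4677) = 3817/28 + 3559/12150846 = 23189939417/170111844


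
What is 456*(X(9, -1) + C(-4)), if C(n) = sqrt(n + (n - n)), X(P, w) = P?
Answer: 4104 + 912*I ≈ 4104.0 + 912.0*I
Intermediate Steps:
C(n) = sqrt(n) (C(n) = sqrt(n + 0) = sqrt(n))
456*(X(9, -1) + C(-4)) = 456*(9 + sqrt(-4)) = 456*(9 + 2*I) = 4104 + 912*I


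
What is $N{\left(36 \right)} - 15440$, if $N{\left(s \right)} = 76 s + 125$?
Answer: $-12579$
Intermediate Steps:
$N{\left(s \right)} = 125 + 76 s$
$N{\left(36 \right)} - 15440 = \left(125 + 76 \cdot 36\right) - 15440 = \left(125 + 2736\right) - 15440 = 2861 - 15440 = -12579$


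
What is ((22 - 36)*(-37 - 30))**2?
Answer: 879844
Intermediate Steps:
((22 - 36)*(-37 - 30))**2 = (-14*(-67))**2 = 938**2 = 879844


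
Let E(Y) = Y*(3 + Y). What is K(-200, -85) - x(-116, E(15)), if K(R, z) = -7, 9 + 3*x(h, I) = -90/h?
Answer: -247/58 ≈ -4.2586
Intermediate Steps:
x(h, I) = -3 - 30/h (x(h, I) = -3 + (-90/h)/3 = -3 - 30/h)
K(-200, -85) - x(-116, E(15)) = -7 - (-3 - 30/(-116)) = -7 - (-3 - 30*(-1/116)) = -7 - (-3 + 15/58) = -7 - 1*(-159/58) = -7 + 159/58 = -247/58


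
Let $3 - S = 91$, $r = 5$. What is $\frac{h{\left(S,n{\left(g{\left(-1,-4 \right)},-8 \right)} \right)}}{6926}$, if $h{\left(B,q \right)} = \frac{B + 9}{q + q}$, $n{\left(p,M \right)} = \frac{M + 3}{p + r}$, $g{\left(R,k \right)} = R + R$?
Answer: $\frac{237}{69260} \approx 0.0034219$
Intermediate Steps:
$S = -88$ ($S = 3 - 91 = -88$)
$g{\left(R,k \right)} = 2 R$
$n{\left(p,M \right)} = \frac{3 + M}{5 + p}$ ($n{\left(p,M \right)} = \frac{M + 3}{p + 5} = \frac{3 + M}{5 + p}$)
$h{\left(B,q \right)} = \frac{9 + B}{2 q}$
$\frac{h{\left(S,n{\left(g{\left(-1,-4 \right)},-8 \right)} \right)}}{6926} = \frac{\frac{1}{2} \frac{1}{\frac{1}{5 + 2 \left(-1\right)} \left(3 - 8\right)} \left(9 - 88\right)}{6926} = \frac{1}{2} \frac{1}{\frac{1}{5 - 2} \left(-5\right)} \left(-79\right) \frac{1}{6926} = \frac{1}{2} \frac{1}{\frac{1}{3} \left(-5\right)} \left(-79\right) \frac{1}{6926} = \frac{1}{2} \frac{1}{- \frac{5}{3}} \left(-79\right) \frac{1}{6926} = \frac{1}{2} \left(- \frac{3}{5}\right) \left(-79\right) \frac{1}{6926} = \frac{237}{10} \cdot \frac{1}{6926} = \frac{237}{69260}$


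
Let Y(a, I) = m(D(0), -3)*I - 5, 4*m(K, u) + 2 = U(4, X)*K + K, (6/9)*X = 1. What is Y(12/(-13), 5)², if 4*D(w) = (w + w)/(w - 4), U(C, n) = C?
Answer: 225/4 ≈ 56.250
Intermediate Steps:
X = 3/2 (X = (3/2)*1 = 3/2 ≈ 1.5000)
D(w) = w/(2*(-4 + w)) (D(w) = ((w + w)/(w - 4))/4 = ((2*w)/(-4 + w))/4 = (2*w/(-4 + w))/4 = w/(2*(-4 + w)))
m(K, u) = -½ + 5*K/4 (m(K, u) = -½ + (4*K + K)/4 = -½ + (5*K)/4 = -½ + 5*K/4)
Y(a, I) = -5 - I/2 (Y(a, I) = (-½ + 5*((½)*0/(-4 + 0))/4)*I - 5 = (-½ + 5*((½)*0/(-4))/4)*I - 5 = (-½ + 5*((½)*0*(-¼))/4)*I - 5 = (-½ + (5/4)*0)*I - 5 = (-½ + 0)*I - 5 = -I/2 - 5 = -5 - I/2)
Y(12/(-13), 5)² = (-5 - ½*5)² = (-5 - 5/2)² = (-15/2)² = 225/4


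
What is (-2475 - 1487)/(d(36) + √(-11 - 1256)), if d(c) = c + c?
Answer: -285264/6451 + 3962*I*√1267/6451 ≈ -44.22 + 21.861*I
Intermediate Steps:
d(c) = 2*c
(-2475 - 1487)/(d(36) + √(-11 - 1256)) = (-2475 - 1487)/(2*36 + √(-11 - 1256)) = -3962/(72 + √(-1267)) = -3962/(72 + I*√1267)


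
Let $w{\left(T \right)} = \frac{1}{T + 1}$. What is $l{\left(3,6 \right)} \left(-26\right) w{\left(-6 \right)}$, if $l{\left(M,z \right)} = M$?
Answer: $\frac{78}{5} \approx 15.6$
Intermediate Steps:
$w{\left(T \right)} = \frac{1}{1 + T}$
$l{\left(3,6 \right)} \left(-26\right) w{\left(-6 \right)} = \frac{3 \left(-26\right)}{1 - 6} = - \frac{78}{-5} = \left(-78\right) \left(- \frac{1}{5}\right) = \frac{78}{5}$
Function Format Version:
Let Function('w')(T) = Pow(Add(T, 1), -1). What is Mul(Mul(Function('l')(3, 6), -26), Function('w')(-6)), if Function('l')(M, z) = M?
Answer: Rational(78, 5) ≈ 15.600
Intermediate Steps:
Function('w')(T) = Pow(Add(1, T), -1)
Mul(Mul(Function('l')(3, 6), -26), Function('w')(-6)) = Mul(Mul(3, -26), Pow(Add(1, -6), -1)) = Mul(-78, Pow(-5, -1)) = Mul(-78, Rational(-1, 5)) = Rational(78, 5)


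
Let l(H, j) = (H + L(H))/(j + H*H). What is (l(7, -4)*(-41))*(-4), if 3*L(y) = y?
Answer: 4592/135 ≈ 34.015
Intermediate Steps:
L(y) = y/3
l(H, j) = 4*H/(3*(j + H²)) (l(H, j) = (H + H/3)/(j + H*H) = (4*H/3)/(j + H²) = 4*H/(3*(j + H²)))
(l(7, -4)*(-41))*(-4) = (((4/3)*7/(-4 + 7²))*(-41))*(-4) = (((4/3)*7/(-4 + 49))*(-41))*(-4) = (((4/3)*7/45)*(-41))*(-4) = (((4/3)*7*(1/45))*(-41))*(-4) = ((28/135)*(-41))*(-4) = -1148/135*(-4) = 4592/135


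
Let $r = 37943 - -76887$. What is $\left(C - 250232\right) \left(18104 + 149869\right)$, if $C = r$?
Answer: $-22743880146$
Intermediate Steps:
$r = 114830$ ($r = 37943 + 76887 = 114830$)
$C = 114830$
$\left(C - 250232\right) \left(18104 + 149869\right) = \left(114830 - 250232\right) \left(18104 + 149869\right) = \left(-135402\right) 167973 = -22743880146$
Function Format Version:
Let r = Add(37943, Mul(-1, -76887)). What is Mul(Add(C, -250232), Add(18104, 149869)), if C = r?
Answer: -22743880146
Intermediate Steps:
r = 114830 (r = Add(37943, 76887) = 114830)
C = 114830
Mul(Add(C, -250232), Add(18104, 149869)) = Mul(Add(114830, -250232), Add(18104, 149869)) = Mul(-135402, 167973) = -22743880146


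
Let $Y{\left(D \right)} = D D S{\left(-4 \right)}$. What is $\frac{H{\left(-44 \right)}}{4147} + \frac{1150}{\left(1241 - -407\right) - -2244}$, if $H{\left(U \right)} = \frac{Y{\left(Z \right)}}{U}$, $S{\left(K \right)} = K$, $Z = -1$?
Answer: $\frac{26231721}{88770682} \approx 0.2955$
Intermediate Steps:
$Y{\left(D \right)} = - 4 D^{2}$ ($Y{\left(D \right)} = D D \left(-4\right) = D^{2} \left(-4\right) = - 4 D^{2}$)
$H{\left(U \right)} = - \frac{4}{U}$ ($H{\left(U \right)} = \frac{\left(-4\right) \left(-1\right)^{2}}{U} = \frac{\left(-4\right) 1}{U} = - \frac{4}{U}$)
$\frac{H{\left(-44 \right)}}{4147} + \frac{1150}{\left(1241 - -407\right) - -2244} = \frac{\left(-4\right) \frac{1}{-44}}{4147} + \frac{1150}{\left(1241 - -407\right) - -2244} = \left(-4\right) \left(- \frac{1}{44}\right) \frac{1}{4147} + \frac{1150}{\left(1241 + 407\right) + 2244} = \frac{1}{11} \cdot \frac{1}{4147} + \frac{1150}{1648 + 2244} = \frac{1}{45617} + \frac{1150}{3892} = \frac{1}{45617} + 1150 \cdot \frac{1}{3892} = \frac{1}{45617} + \frac{575}{1946} = \frac{26231721}{88770682}$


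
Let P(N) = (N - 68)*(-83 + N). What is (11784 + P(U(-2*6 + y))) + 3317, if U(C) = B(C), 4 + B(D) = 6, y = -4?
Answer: 20447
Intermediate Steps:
B(D) = 2 (B(D) = -4 + 6 = 2)
U(C) = 2
P(N) = (-83 + N)*(-68 + N) (P(N) = (-68 + N)*(-83 + N) = (-83 + N)*(-68 + N))
(11784 + P(U(-2*6 + y))) + 3317 = (11784 + (5644 + 2**2 - 151*2)) + 3317 = (11784 + (5644 + 4 - 302)) + 3317 = (11784 + 5346) + 3317 = 17130 + 3317 = 20447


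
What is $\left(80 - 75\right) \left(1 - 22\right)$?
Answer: $-105$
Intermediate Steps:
$\left(80 - 75\right) \left(1 - 22\right) = \left(80 - 75\right) \left(-21\right) = 5 \left(-21\right) = -105$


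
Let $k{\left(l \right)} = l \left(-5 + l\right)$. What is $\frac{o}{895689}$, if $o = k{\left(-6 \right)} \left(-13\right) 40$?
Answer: $- \frac{11440}{298563} \approx -0.038317$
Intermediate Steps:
$o = -34320$ ($o = - 6 \left(-5 - 6\right) \left(-13\right) 40 = \left(-6\right) \left(-11\right) \left(-13\right) 40 = 66 \left(-13\right) 40 = \left(-858\right) 40 = -34320$)
$\frac{o}{895689} = - \frac{34320}{895689} = \left(-34320\right) \frac{1}{895689} = - \frac{11440}{298563}$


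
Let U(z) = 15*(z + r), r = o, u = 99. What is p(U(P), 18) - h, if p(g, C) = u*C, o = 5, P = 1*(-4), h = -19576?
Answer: 21358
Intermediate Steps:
P = -4
r = 5
U(z) = 75 + 15*z (U(z) = 15*(z + 5) = 15*(5 + z) = 75 + 15*z)
p(g, C) = 99*C
p(U(P), 18) - h = 99*18 - 1*(-19576) = 1782 + 19576 = 21358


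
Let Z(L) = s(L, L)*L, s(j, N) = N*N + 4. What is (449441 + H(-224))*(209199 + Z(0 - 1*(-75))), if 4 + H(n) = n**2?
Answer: 315442658262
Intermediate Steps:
s(j, N) = 4 + N**2 (s(j, N) = N**2 + 4 = 4 + N**2)
H(n) = -4 + n**2
Z(L) = L*(4 + L**2) (Z(L) = (4 + L**2)*L = L*(4 + L**2))
(449441 + H(-224))*(209199 + Z(0 - 1*(-75))) = (449441 + (-4 + (-224)**2))*(209199 + (0 - 1*(-75))*(4 + (0 - 1*(-75))**2)) = (449441 + (-4 + 50176))*(209199 + (0 + 75)*(4 + (0 + 75)**2)) = (449441 + 50172)*(209199 + 75*(4 + 75**2)) = 499613*(209199 + 75*(4 + 5625)) = 499613*(209199 + 75*5629) = 499613*(209199 + 422175) = 499613*631374 = 315442658262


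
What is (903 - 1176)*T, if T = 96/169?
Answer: -2016/13 ≈ -155.08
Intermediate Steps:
T = 96/169 (T = 96*(1/169) = 96/169 ≈ 0.56805)
(903 - 1176)*T = (903 - 1176)*(96/169) = -273*96/169 = -2016/13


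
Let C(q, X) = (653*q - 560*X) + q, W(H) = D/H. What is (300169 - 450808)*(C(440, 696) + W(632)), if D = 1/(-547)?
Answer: 5311803495462639/345704 ≈ 1.5365e+10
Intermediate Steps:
D = -1/547 ≈ -0.0018282
W(H) = -1/(547*H)
C(q, X) = -560*X + 654*q (C(q, X) = (-560*X + 653*q) + q = -560*X + 654*q)
(300169 - 450808)*(C(440, 696) + W(632)) = (300169 - 450808)*((-560*696 + 654*440) - 1/547/632) = -150639*((-389760 + 287760) - 1/547*1/632) = -150639*(-102000 - 1/345704) = -150639*(-35261808001/345704) = 5311803495462639/345704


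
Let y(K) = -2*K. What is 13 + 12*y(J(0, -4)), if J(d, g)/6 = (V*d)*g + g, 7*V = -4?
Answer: 589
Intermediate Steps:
V = -4/7 (V = (⅐)*(-4) = -4/7 ≈ -0.57143)
J(d, g) = 6*g - 24*d*g/7 (J(d, g) = 6*((-4*d/7)*g + g) = 6*(-4*d*g/7 + g) = 6*(g - 4*d*g/7) = 6*g - 24*d*g/7)
13 + 12*y(J(0, -4)) = 13 + 12*(-12*(-4)*(7 - 4*0)/7) = 13 + 12*(-12*(-4)*(7 + 0)/7) = 13 + 12*(-12*(-4)*7/7) = 13 + 12*(-2*(-24)) = 13 + 12*48 = 13 + 576 = 589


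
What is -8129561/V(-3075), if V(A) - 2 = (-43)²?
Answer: -8129561/1851 ≈ -4392.0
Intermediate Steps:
V(A) = 1851 (V(A) = 2 + (-43)² = 2 + 1849 = 1851)
-8129561/V(-3075) = -8129561/1851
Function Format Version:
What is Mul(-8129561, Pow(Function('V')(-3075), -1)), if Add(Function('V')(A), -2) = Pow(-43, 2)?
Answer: Rational(-8129561, 1851) ≈ -4392.0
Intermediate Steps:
Function('V')(A) = 1851 (Function('V')(A) = Add(2, Pow(-43, 2)) = Add(2, 1849) = 1851)
Mul(-8129561, Pow(Function('V')(-3075), -1)) = Mul(-8129561, Pow(1851, -1)) = Mul(-8129561, Rational(1, 1851)) = Rational(-8129561, 1851)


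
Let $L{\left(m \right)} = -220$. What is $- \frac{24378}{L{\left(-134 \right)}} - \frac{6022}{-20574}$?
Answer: $\frac{125719453}{1131570} \approx 111.1$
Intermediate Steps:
$- \frac{24378}{L{\left(-134 \right)}} - \frac{6022}{-20574} = - \frac{24378}{-220} - \frac{6022}{-20574} = \left(-24378\right) \left(- \frac{1}{220}\right) - - \frac{3011}{10287} = \frac{12189}{110} + \frac{3011}{10287} = \frac{125719453}{1131570}$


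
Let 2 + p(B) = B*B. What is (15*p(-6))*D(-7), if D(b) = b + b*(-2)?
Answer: 3570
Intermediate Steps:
p(B) = -2 + B² (p(B) = -2 + B*B = -2 + B²)
D(b) = -b (D(b) = b - 2*b = -b)
(15*p(-6))*D(-7) = (15*(-2 + (-6)²))*(-1*(-7)) = (15*(-2 + 36))*7 = (15*34)*7 = 510*7 = 3570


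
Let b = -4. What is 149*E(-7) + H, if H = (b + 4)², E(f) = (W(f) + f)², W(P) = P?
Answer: 29204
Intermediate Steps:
E(f) = 4*f² (E(f) = (f + f)² = (2*f)² = 4*f²)
H = 0 (H = (-4 + 4)² = 0² = 0)
149*E(-7) + H = 149*(4*(-7)²) + 0 = 149*(4*49) + 0 = 149*196 + 0 = 29204 + 0 = 29204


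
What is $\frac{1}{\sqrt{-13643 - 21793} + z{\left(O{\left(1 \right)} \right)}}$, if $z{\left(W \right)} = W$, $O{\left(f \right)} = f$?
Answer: $\frac{1}{35437} - \frac{2 i \sqrt{8859}}{35437} \approx 2.8219 \cdot 10^{-5} - 0.0053121 i$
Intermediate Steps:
$\frac{1}{\sqrt{-13643 - 21793} + z{\left(O{\left(1 \right)} \right)}} = \frac{1}{\sqrt{-13643 - 21793} + 1} = \frac{1}{\sqrt{-35436} + 1} = \frac{1}{2 i \sqrt{8859} + 1} = \frac{1}{1 + 2 i \sqrt{8859}}$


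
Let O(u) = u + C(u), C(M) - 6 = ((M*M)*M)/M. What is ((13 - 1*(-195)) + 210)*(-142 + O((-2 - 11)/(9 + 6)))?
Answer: -12801668/225 ≈ -56896.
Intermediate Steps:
C(M) = 6 + M² (C(M) = 6 + ((M*M)*M)/M = 6 + (M²*M)/M = 6 + M³/M = 6 + M²)
O(u) = 6 + u + u² (O(u) = u + (6 + u²) = 6 + u + u²)
((13 - 1*(-195)) + 210)*(-142 + O((-2 - 11)/(9 + 6))) = ((13 - 1*(-195)) + 210)*(-142 + (6 + (-2 - 11)/(9 + 6) + ((-2 - 11)/(9 + 6))²)) = ((13 + 195) + 210)*(-142 + (6 - 13/15 + (-13/15)²)) = (208 + 210)*(-142 + (6 - 13*1/15 + (-13*1/15)²)) = 418*(-142 + (6 - 13/15 + (-13/15)²)) = 418*(-142 + (6 - 13/15 + 169/225)) = 418*(-142 + 1324/225) = 418*(-30626/225) = -12801668/225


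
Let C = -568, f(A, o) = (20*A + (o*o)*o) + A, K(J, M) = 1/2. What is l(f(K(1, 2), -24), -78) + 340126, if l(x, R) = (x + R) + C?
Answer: 651333/2 ≈ 3.2567e+5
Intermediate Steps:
K(J, M) = ½
f(A, o) = o³ + 21*A (f(A, o) = (20*A + o²*o) + A = (20*A + o³) + A = (o³ + 20*A) + A = o³ + 21*A)
l(x, R) = -568 + R + x (l(x, R) = (x + R) - 568 = (R + x) - 568 = -568 + R + x)
l(f(K(1, 2), -24), -78) + 340126 = (-568 - 78 + ((-24)³ + 21*(½))) + 340126 = (-568 - 78 + (-13824 + 21/2)) + 340126 = (-568 - 78 - 27627/2) + 340126 = -28919/2 + 340126 = 651333/2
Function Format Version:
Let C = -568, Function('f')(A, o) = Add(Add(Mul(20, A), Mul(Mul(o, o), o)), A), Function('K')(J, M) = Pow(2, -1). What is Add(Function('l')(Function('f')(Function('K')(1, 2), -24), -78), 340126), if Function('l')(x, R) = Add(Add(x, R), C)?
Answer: Rational(651333, 2) ≈ 3.2567e+5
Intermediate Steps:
Function('K')(J, M) = Rational(1, 2)
Function('f')(A, o) = Add(Pow(o, 3), Mul(21, A)) (Function('f')(A, o) = Add(Add(Mul(20, A), Mul(Pow(o, 2), o)), A) = Add(Add(Mul(20, A), Pow(o, 3)), A) = Add(Add(Pow(o, 3), Mul(20, A)), A) = Add(Pow(o, 3), Mul(21, A)))
Function('l')(x, R) = Add(-568, R, x) (Function('l')(x, R) = Add(Add(x, R), -568) = Add(Add(R, x), -568) = Add(-568, R, x))
Add(Function('l')(Function('f')(Function('K')(1, 2), -24), -78), 340126) = Add(Add(-568, -78, Add(Pow(-24, 3), Mul(21, Rational(1, 2)))), 340126) = Add(Add(-568, -78, Add(-13824, Rational(21, 2))), 340126) = Add(Add(-568, -78, Rational(-27627, 2)), 340126) = Add(Rational(-28919, 2), 340126) = Rational(651333, 2)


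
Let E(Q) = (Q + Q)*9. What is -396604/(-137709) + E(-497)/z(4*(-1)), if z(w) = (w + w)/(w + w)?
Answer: -94734470/10593 ≈ -8943.1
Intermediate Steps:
z(w) = 1 (z(w) = (2*w)/((2*w)) = (2*w)*(1/(2*w)) = 1)
E(Q) = 18*Q (E(Q) = (2*Q)*9 = 18*Q)
-396604/(-137709) + E(-497)/z(4*(-1)) = -396604/(-137709) + (18*(-497))/1 = -396604*(-1/137709) - 8946*1 = 30508/10593 - 8946 = -94734470/10593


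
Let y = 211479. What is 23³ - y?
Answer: -199312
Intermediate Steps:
23³ - y = 23³ - 1*211479 = 12167 - 211479 = -199312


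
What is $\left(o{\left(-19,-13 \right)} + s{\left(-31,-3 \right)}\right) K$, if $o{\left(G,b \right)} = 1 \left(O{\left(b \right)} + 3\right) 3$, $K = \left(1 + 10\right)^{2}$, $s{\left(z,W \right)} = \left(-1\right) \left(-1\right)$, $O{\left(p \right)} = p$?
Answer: $-3509$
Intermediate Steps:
$s{\left(z,W \right)} = 1$
$K = 121$ ($K = 11^{2} = 121$)
$o{\left(G,b \right)} = 9 + 3 b$ ($o{\left(G,b \right)} = 1 \left(b + 3\right) 3 = 1 \left(3 + b\right) 3 = 1 \left(9 + 3 b\right) = 9 + 3 b$)
$\left(o{\left(-19,-13 \right)} + s{\left(-31,-3 \right)}\right) K = \left(\left(9 + 3 \left(-13\right)\right) + 1\right) 121 = \left(\left(9 - 39\right) + 1\right) 121 = \left(-30 + 1\right) 121 = \left(-29\right) 121 = -3509$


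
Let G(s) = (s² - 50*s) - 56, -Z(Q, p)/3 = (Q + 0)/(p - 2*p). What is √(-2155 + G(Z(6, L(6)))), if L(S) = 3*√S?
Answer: √(-2205 - 50*√6) ≈ 48.244*I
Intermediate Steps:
Z(Q, p) = 3*Q/p (Z(Q, p) = -3*(Q + 0)/(p - 2*p) = -3*Q/((-p)) = -3*Q*(-1/p) = -(-3)*Q/p = 3*Q/p)
G(s) = -56 + s² - 50*s
√(-2155 + G(Z(6, L(6)))) = √(-2155 + (-56 + (3*6/(3*√6))² - 150*6/(3*√6))) = √(-2155 + (-56 + (3*6*(√6/18))² - 150*6*√6/18)) = √(-2155 + (-56 + (√6)² - 50*√6)) = √(-2155 + (-56 + 6 - 50*√6)) = √(-2155 + (-50 - 50*√6)) = √(-2205 - 50*√6)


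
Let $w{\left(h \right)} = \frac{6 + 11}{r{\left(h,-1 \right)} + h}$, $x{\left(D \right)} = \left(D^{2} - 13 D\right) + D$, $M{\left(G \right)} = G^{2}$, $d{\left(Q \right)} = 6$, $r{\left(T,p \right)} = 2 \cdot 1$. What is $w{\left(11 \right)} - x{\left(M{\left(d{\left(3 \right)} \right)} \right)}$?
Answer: $- \frac{11215}{13} \approx -862.69$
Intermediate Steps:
$r{\left(T,p \right)} = 2$
$x{\left(D \right)} = D^{2} - 12 D$
$w{\left(h \right)} = \frac{17}{2 + h}$ ($w{\left(h \right)} = \frac{6 + 11}{2 + h} = \frac{17}{2 + h}$)
$w{\left(11 \right)} - x{\left(M{\left(d{\left(3 \right)} \right)} \right)} = \frac{17}{2 + 11} - 6^{2} \left(-12 + 6^{2}\right) = \frac{17}{13} - 36 \left(-12 + 36\right) = 17 \cdot \frac{1}{13} - 36 \cdot 24 = \frac{17}{13} - 864 = - \frac{11215}{13}$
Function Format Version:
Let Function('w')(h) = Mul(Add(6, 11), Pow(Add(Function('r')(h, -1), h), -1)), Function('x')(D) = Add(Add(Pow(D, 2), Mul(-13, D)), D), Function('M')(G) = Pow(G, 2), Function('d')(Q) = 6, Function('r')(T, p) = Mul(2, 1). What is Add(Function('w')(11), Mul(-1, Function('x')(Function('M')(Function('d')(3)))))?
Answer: Rational(-11215, 13) ≈ -862.69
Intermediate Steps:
Function('r')(T, p) = 2
Function('x')(D) = Add(Pow(D, 2), Mul(-12, D))
Function('w')(h) = Mul(17, Pow(Add(2, h), -1)) (Function('w')(h) = Mul(Add(6, 11), Pow(Add(2, h), -1)) = Mul(17, Pow(Add(2, h), -1)))
Add(Function('w')(11), Mul(-1, Function('x')(Function('M')(Function('d')(3))))) = Add(Mul(17, Pow(Add(2, 11), -1)), Mul(-1, Mul(Pow(6, 2), Add(-12, Pow(6, 2))))) = Add(Mul(17, Pow(13, -1)), Mul(-1, Mul(36, Add(-12, 36)))) = Add(Mul(17, Rational(1, 13)), Mul(-1, Mul(36, 24))) = Add(Rational(17, 13), Mul(-1, 864)) = Add(Rational(17, 13), -864) = Rational(-11215, 13)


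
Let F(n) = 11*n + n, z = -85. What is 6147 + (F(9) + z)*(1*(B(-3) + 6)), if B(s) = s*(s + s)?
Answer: 6699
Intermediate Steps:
F(n) = 12*n
B(s) = 2*s² (B(s) = s*(2*s) = 2*s²)
6147 + (F(9) + z)*(1*(B(-3) + 6)) = 6147 + (12*9 - 85)*(1*(2*(-3)² + 6)) = 6147 + (108 - 85)*(1*(2*9 + 6)) = 6147 + 23*(1*(18 + 6)) = 6147 + 23*(1*24) = 6147 + 23*24 = 6147 + 552 = 6699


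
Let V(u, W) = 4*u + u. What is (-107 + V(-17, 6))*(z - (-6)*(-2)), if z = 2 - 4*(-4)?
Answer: -1152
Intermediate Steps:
z = 18 (z = 2 + 16 = 18)
V(u, W) = 5*u
(-107 + V(-17, 6))*(z - (-6)*(-2)) = (-107 + 5*(-17))*(18 - (-6)*(-2)) = (-107 - 85)*(18 - 1*12) = -192*(18 - 12) = -192*6 = -1152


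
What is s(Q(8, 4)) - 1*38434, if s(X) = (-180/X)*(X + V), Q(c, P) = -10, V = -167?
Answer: -41620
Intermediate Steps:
s(X) = -180*(-167 + X)/X (s(X) = (-180/X)*(X - 167) = (-180/X)*(-167 + X) = -180*(-167 + X)/X)
s(Q(8, 4)) - 1*38434 = (-180 + 30060/(-10)) - 1*38434 = (-180 + 30060*(-⅒)) - 38434 = (-180 - 3006) - 38434 = -3186 - 38434 = -41620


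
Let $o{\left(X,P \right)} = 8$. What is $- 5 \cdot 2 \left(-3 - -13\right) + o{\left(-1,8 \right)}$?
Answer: $-92$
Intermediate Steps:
$- 5 \cdot 2 \left(-3 - -13\right) + o{\left(-1,8 \right)} = - 5 \cdot 2 \left(-3 - -13\right) + 8 = \left(-1\right) 10 \left(-3 + 13\right) + 8 = \left(-10\right) 10 + 8 = -100 + 8 = -92$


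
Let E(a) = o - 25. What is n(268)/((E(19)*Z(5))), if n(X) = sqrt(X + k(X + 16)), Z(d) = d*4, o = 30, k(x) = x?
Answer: sqrt(138)/50 ≈ 0.23495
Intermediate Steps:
E(a) = 5 (E(a) = 30 - 25 = 5)
Z(d) = 4*d
n(X) = sqrt(16 + 2*X) (n(X) = sqrt(X + (X + 16)) = sqrt(X + (16 + X)) = sqrt(16 + 2*X))
n(268)/((E(19)*Z(5))) = sqrt(16 + 2*268)/((5*(4*5))) = sqrt(16 + 536)/((5*20)) = sqrt(552)/100 = (2*sqrt(138))*(1/100) = sqrt(138)/50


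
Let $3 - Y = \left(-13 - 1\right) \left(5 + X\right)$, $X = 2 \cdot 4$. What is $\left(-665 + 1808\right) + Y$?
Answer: $1328$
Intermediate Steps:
$X = 8$
$Y = 185$ ($Y = 3 - \left(-13 - 1\right) \left(5 + 8\right) = 3 - \left(-13 - 1\right) 13 = 3 - \left(-14\right) 13 = 3 - -182 = 3 + 182 = 185$)
$\left(-665 + 1808\right) + Y = \left(-665 + 1808\right) + 185 = 1143 + 185 = 1328$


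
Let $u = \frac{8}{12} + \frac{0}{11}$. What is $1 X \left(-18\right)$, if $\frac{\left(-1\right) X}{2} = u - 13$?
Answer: $-444$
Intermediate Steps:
$u = \frac{2}{3}$ ($u = 8 \cdot \frac{1}{12} + 0 \cdot \frac{1}{11} = \frac{2}{3} + 0 = \frac{2}{3} \approx 0.66667$)
$X = \frac{74}{3}$ ($X = - 2 \left(\frac{2}{3} - 13\right) = \left(-2\right) \left(- \frac{37}{3}\right) = \frac{74}{3} \approx 24.667$)
$1 X \left(-18\right) = 1 \cdot \frac{74}{3} \left(-18\right) = \frac{74}{3} \left(-18\right) = -444$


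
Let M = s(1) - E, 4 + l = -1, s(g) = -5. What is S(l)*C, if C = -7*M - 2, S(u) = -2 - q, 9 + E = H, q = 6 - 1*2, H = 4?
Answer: 12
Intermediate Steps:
q = 4 (q = 6 - 2 = 4)
l = -5 (l = -4 - 1 = -5)
E = -5 (E = -9 + 4 = -5)
S(u) = -6 (S(u) = -2 - 1*4 = -2 - 4 = -6)
M = 0 (M = -5 - 1*(-5) = -5 + 5 = 0)
C = -2 (C = -7*0 - 2 = 0 - 2 = -2)
S(l)*C = -6*(-2) = 12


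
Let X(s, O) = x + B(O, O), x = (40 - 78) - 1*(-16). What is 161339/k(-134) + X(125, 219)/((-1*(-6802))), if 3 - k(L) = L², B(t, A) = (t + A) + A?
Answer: -1086027723/122116306 ≈ -8.8934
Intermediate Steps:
B(t, A) = t + 2*A (B(t, A) = (A + t) + A = t + 2*A)
x = -22 (x = -38 + 16 = -22)
X(s, O) = -22 + 3*O (X(s, O) = -22 + (O + 2*O) = -22 + 3*O)
k(L) = 3 - L²
161339/k(-134) + X(125, 219)/((-1*(-6802))) = 161339/(3 - 1*(-134)²) + (-22 + 3*219)/((-1*(-6802))) = 161339/(3 - 1*17956) + (-22 + 657)/6802 = 161339/(3 - 17956) + 635*(1/6802) = 161339/(-17953) + 635/6802 = 161339*(-1/17953) + 635/6802 = -161339/17953 + 635/6802 = -1086027723/122116306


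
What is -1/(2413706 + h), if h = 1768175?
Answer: -1/4181881 ≈ -2.3913e-7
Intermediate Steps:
-1/(2413706 + h) = -1/(2413706 + 1768175) = -1/4181881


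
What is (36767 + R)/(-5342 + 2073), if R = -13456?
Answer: -23311/3269 ≈ -7.1309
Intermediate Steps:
(36767 + R)/(-5342 + 2073) = (36767 - 13456)/(-5342 + 2073) = 23311/(-3269) = 23311*(-1/3269) = -23311/3269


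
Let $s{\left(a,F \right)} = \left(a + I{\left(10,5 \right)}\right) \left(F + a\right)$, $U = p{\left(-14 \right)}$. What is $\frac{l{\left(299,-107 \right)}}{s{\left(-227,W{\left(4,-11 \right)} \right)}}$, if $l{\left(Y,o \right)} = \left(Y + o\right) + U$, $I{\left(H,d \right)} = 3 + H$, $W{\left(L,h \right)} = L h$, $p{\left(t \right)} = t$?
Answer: $\frac{89}{28997} \approx 0.0030693$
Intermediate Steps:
$U = -14$
$s{\left(a,F \right)} = \left(13 + a\right) \left(F + a\right)$ ($s{\left(a,F \right)} = \left(a + \left(3 + 10\right)\right) \left(F + a\right) = \left(a + 13\right) \left(F + a\right) = \left(13 + a\right) \left(F + a\right)$)
$l{\left(Y,o \right)} = -14 + Y + o$ ($l{\left(Y,o \right)} = \left(Y + o\right) - 14 = -14 + Y + o$)
$\frac{l{\left(299,-107 \right)}}{s{\left(-227,W{\left(4,-11 \right)} \right)}} = \frac{-14 + 299 - 107}{\left(-227\right)^{2} + 13 \cdot 4 \left(-11\right) + 13 \left(-227\right) + 4 \left(-11\right) \left(-227\right)} = \frac{178}{51529 + 13 \left(-44\right) - 2951 - -9988} = \frac{178}{51529 - 572 - 2951 + 9988} = \frac{178}{57994} = 178 \cdot \frac{1}{57994} = \frac{89}{28997}$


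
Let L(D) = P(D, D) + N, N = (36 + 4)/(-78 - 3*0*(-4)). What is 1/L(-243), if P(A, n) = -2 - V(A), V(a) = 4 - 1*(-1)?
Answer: -39/293 ≈ -0.13311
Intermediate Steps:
V(a) = 5 (V(a) = 4 + 1 = 5)
P(A, n) = -7 (P(A, n) = -2 - 1*5 = -2 - 5 = -7)
N = -20/39 (N = 40/(-78 + 0*(-4)) = 40/(-78 + 0) = 40/(-78) = 40*(-1/78) = -20/39 ≈ -0.51282)
L(D) = -293/39 (L(D) = -7 - 20/39 = -293/39)
1/L(-243) = 1/(-293/39) = -39/293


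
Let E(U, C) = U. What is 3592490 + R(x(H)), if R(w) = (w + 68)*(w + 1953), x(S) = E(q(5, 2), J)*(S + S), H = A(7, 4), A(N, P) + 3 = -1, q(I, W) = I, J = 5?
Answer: 3646054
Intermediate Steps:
A(N, P) = -4 (A(N, P) = -3 - 1 = -4)
H = -4
x(S) = 10*S (x(S) = 5*(S + S) = 5*(2*S) = 10*S)
R(w) = (68 + w)*(1953 + w)
3592490 + R(x(H)) = 3592490 + (132804 + (10*(-4))**2 + 2021*(10*(-4))) = 3592490 + (132804 + (-40)**2 + 2021*(-40)) = 3592490 + (132804 + 1600 - 80840) = 3592490 + 53564 = 3646054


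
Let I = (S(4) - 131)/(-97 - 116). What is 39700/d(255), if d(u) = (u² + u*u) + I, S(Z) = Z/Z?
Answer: 422805/1385039 ≈ 0.30527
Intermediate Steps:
S(Z) = 1
I = 130/213 (I = (1 - 131)/(-97 - 116) = -130/(-213) = -130*(-1/213) = 130/213 ≈ 0.61033)
d(u) = 130/213 + 2*u² (d(u) = (u² + u*u) + 130/213 = (u² + u²) + 130/213 = 2*u² + 130/213 = 130/213 + 2*u²)
39700/d(255) = 39700/(130/213 + 2*255²) = 39700/(130/213 + 2*65025) = 39700/(130/213 + 130050) = 39700/(27700780/213) = 39700*(213/27700780) = 422805/1385039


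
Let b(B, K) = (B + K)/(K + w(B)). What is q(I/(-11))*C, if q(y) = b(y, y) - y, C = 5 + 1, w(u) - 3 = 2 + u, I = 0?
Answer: 0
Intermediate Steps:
w(u) = 5 + u (w(u) = 3 + (2 + u) = 5 + u)
b(B, K) = (B + K)/(5 + B + K) (b(B, K) = (B + K)/(K + (5 + B)) = (B + K)/(5 + B + K))
C = 6
q(y) = -y + 2*y/(5 + 2*y) (q(y) = (y + y)/(5 + y + y) - y = (2*y)/(5 + 2*y) - y = 2*y/(5 + 2*y) - y = -y + 2*y/(5 + 2*y))
q(I/(-11))*C = ((0/(-11))*(-3 - 0/(-11))/(5 + 2*(0/(-11))))*6 = ((0*(-1/11))*(-3 - 0*(-1)/11)/(5 + 2*(0*(-1/11))))*6 = (0*(-3 - 2*0)/(5 + 2*0))*6 = (0*(-3 + 0)/(5 + 0))*6 = (0*(-3)/5)*6 = (0*(⅕)*(-3))*6 = 0*6 = 0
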